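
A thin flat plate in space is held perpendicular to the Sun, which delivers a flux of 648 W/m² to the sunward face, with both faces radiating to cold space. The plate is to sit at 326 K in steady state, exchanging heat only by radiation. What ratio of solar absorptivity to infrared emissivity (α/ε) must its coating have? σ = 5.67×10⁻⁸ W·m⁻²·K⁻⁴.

α/ε ≈ 1.98

Balance: αS·A = εσ·2A·T⁴ ⇒ α/ε = 2σT⁴/S.
α/ε = 2·5.67×10⁻⁸·(326)⁴/648 = 2·5.67×10⁻⁸·1.129×10¹⁰/648.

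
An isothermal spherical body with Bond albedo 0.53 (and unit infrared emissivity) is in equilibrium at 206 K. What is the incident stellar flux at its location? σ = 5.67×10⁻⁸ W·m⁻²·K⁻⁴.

S ≈ 869 W/m²

(1−a)S·πr² = σ·4πr²·T⁴ ⇒ S = 4σT⁴/(1−a).
S = 4·5.67×10⁻⁸·1.801×10⁹/0.470.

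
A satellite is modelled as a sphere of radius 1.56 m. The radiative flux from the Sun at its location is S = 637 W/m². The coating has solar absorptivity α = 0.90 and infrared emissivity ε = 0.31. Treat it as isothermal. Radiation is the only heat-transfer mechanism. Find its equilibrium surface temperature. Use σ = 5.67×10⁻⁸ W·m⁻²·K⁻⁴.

T ≈ 300 K

At equilibrium, absorbed power = emitted power.
Absorbing cross-section = πr² = 7.645 m²; emitting surface = 4πr² = 30.58 m² (ratio 4).
αS·A_cross = εσ·A_surf·T⁴  ⇒  T⁴ = αS/(ε·4σ).
T⁴ = 0.900·637/(0.31·4·5.67×10⁻⁸) = 8.154×10⁹ K⁴.
T = (8.154×10⁹)^(1/4).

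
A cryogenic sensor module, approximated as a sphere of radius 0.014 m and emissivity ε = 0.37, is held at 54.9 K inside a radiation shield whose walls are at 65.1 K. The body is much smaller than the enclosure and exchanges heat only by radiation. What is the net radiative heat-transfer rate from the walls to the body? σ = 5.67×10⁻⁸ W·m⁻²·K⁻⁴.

For a small grey body in a large enclosure: P_net = εσA(T_body⁴ − T_wall⁴).
A = 4πr² = 0.002463 m²; T_body⁴ − T_wall⁴ = 9.084×10⁶ − 1.796×10⁷ = -8.876×10⁶ K⁴.
|P_net| = 0.37·5.67×10⁻⁸·0.002463·8.876×10⁶.

P_net ≈ 4.59×10⁻⁴ W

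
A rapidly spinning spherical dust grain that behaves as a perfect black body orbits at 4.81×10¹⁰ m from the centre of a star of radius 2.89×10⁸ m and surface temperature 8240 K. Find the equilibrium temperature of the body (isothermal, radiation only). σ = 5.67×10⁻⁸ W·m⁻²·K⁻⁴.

T ≈ 452 K

The star's surface emits σT_*⁴; at distance d the flux is S = σT_*⁴(R_*/d)².
S = 5.67×10⁻⁸·(8240)⁴·(2.89×10⁸/4.81×10¹⁰)² = 9436 W/m².
For an isothermal sphere T⁴ = (1−a)S/(4σ) = 4.161×10¹⁰ K⁴.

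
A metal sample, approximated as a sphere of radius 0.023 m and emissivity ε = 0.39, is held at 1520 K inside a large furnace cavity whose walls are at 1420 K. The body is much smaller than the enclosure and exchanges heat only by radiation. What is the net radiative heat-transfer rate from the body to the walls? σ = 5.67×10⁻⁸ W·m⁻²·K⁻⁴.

For a small grey body in a large enclosure: P_net = εσA(T_body⁴ − T_wall⁴).
A = 4πr² = 0.006648 m²; T_body⁴ − T_wall⁴ = 5.338×10¹² − 4.066×10¹² = 1.272×10¹² K⁴.
|P_net| = 0.39·5.67×10⁻⁸·0.006648·1.272×10¹².

P_net ≈ 187 W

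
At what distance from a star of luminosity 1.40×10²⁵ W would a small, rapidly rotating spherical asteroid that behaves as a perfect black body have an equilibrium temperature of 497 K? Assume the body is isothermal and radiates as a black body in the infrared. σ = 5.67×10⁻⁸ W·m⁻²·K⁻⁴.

d ≈ 8.97×10⁹ m

For an isothermal black-emitting sphere, (1−a)S·πr² = σ·4πr²·T⁴ ⇒ S = 4σT⁴/(1−a).
S = 4·5.67×10⁻⁸·(497)⁴/1.00 = 13840 W/m².
Flux falls as S = L/(4πd²), so d = √(L/(4πS)) = √(1.40×10²⁵/(4π·13840)).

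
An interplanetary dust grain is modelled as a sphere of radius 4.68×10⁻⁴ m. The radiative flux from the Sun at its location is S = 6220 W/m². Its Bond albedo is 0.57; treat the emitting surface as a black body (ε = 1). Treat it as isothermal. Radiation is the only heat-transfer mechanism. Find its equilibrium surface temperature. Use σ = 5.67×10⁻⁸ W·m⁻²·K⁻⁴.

T ≈ 330 K

At equilibrium, absorbed power = emitted power.
Absorbing cross-section = πr² = 6.881×10⁻⁷ m²; emitting surface = 4πr² = 2.752×10⁻⁶ m² (ratio 4).
(1−a)S·A_cross = εσ·A_surf·T⁴  ⇒  T⁴ = (1−a)S/(4σ).
T⁴ = 0.430·6220/(4·5.67×10⁻⁸) = 1.179×10¹⁰ K⁴.
T = (1.179×10¹⁰)^(1/4).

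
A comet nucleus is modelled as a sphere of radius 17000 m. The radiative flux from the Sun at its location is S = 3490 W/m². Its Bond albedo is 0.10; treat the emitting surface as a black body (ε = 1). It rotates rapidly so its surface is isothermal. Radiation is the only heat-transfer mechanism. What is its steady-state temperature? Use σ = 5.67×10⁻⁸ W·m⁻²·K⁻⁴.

T ≈ 343 K

At equilibrium, absorbed power = emitted power.
Absorbing cross-section = πr² = 9.079×10⁸ m²; emitting surface = 4πr² = 3.632×10⁹ m² (ratio 4).
(1−a)S·A_cross = εσ·A_surf·T⁴  ⇒  T⁴ = (1−a)S/(4σ).
T⁴ = 0.900·3490/(4·5.67×10⁻⁸) = 1.385×10¹⁰ K⁴.
T = (1.385×10¹⁰)^(1/4).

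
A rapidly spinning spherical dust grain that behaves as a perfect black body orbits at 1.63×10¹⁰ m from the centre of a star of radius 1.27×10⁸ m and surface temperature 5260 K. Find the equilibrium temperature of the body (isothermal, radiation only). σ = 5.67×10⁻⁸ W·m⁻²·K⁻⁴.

T ≈ 328 K

The star's surface emits σT_*⁴; at distance d the flux is S = σT_*⁴(R_*/d)².
S = 5.67×10⁻⁸·(5260)⁴·(1.27×10⁸/1.63×10¹⁰)² = 2635 W/m².
For an isothermal sphere T⁴ = (1−a)S/(4σ) = 1.162×10¹⁰ K⁴.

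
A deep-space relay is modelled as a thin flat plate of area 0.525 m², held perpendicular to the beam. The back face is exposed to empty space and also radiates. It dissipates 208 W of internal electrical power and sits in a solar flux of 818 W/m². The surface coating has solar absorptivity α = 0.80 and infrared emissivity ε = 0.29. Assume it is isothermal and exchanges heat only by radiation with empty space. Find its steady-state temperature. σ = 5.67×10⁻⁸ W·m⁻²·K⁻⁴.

T ≈ 423 K

At steady state, absorbed solar power + internal power = radiated power.
Absorbed: α·S·A_cross = 0.80·818·0.5250 = 343.6 W (cross-section A).
Total input = 343.6 + 208 = 551.6 W.
Radiated: εσ·A_surf·T⁴ with A_surf = 2A = 1.050 m².
T⁴ = 551.6/(0.29·5.67×10⁻⁸·1.050) = 3.195×10¹⁰ K⁴.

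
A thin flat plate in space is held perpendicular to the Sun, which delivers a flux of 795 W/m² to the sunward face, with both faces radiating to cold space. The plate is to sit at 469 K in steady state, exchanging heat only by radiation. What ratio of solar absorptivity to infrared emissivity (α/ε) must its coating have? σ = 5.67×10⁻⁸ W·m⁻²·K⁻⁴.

α/ε ≈ 6.90

Balance: αS·A = εσ·2A·T⁴ ⇒ α/ε = 2σT⁴/S.
α/ε = 2·5.67×10⁻⁸·(469)⁴/795 = 2·5.67×10⁻⁸·4.838×10¹⁰/795.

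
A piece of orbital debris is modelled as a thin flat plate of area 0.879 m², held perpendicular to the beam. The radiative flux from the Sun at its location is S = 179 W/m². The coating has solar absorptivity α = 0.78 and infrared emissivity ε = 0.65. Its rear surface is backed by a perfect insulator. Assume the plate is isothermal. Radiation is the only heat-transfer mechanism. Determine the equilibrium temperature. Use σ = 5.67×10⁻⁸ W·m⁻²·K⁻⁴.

T ≈ 248 K

At equilibrium, absorbed power = emitted power.
Absorbing cross-section = A = 0.8790 m²; emitting surface = A = 0.8790 m² (ratio 1).
αS·A_cross = εσ·A_surf·T⁴  ⇒  T⁴ = αS/(ε·1σ).
T⁴ = 0.780·179/(0.65·1·5.67×10⁻⁸) = 3.788×10⁹ K⁴.
T = (3.788×10⁹)^(1/4).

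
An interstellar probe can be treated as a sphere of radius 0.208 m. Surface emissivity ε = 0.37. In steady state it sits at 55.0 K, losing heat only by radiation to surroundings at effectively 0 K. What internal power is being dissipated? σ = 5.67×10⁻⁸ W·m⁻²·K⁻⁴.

Steady state: P = εσA T⁴.
A = 4πr² = 0.5437 m²; T⁴ = (55.0)⁴ = 9.151×10⁶ K⁴.
P = 0.37 × 5.67×10⁻⁸ × 0.5437 × 9.151×10⁶.

P ≈ 0.104 W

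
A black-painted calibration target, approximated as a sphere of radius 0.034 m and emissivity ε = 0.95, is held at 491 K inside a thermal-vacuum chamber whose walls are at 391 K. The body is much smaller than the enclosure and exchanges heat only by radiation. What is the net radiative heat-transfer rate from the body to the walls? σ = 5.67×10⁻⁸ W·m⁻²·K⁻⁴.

For a small grey body in a large enclosure: P_net = εσA(T_body⁴ − T_wall⁴).
A = 4πr² = 0.01453 m²; T_body⁴ − T_wall⁴ = 5.812×10¹⁰ − 2.337×10¹⁰ = 3.475×10¹⁰ K⁴.
|P_net| = 0.95·5.67×10⁻⁸·0.01453·3.475×10¹⁰.

P_net ≈ 27.2 W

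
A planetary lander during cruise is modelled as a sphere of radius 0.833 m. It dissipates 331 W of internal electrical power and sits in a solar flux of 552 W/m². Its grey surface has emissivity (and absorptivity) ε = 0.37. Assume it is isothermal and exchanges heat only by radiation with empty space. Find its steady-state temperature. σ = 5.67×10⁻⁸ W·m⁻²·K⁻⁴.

T ≈ 255 K

At steady state, absorbed solar power + internal power = radiated power.
Absorbed: α·S·A_cross = 0.37·552·2.180 = 445.2 W (cross-section πr²).
Total input = 445.2 + 331 = 776.2 W.
Radiated: εσ·A_surf·T⁴ with A_surf = 4πr² = 8.720 m².
T⁴ = 776.2/(0.37·5.67×10⁻⁸·8.720) = 4.243×10⁹ K⁴.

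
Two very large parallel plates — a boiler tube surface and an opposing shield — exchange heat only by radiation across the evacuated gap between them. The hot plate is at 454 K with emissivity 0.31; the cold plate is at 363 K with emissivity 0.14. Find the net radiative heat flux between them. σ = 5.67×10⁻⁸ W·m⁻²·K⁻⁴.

q ≈ 152 W/m²

For two infinite grey parallel plates, q = σ(T₁⁴ − T₂⁴)/(1/ε₁ + 1/ε₂ − 1).
T₁⁴ − T₂⁴ = 4.248×10¹⁰ − 1.736×10¹⁰ = 2.512×10¹⁰ K⁴.
1/ε₁ + 1/ε₂ − 1 = 3.226 + 7.143 − 1 = 9.369.
q = 5.67×10⁻⁸ × 2.512×10¹⁰ / 9.369.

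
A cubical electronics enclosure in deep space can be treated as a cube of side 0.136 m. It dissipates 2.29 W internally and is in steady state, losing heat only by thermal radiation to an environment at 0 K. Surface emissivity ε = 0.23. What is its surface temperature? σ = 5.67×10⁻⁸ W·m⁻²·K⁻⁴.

T ≈ 199 K

Steady state: internal power = radiated power, P = εσA T⁴.
Radiating area A = 6L² = 0.1110 m².
T⁴ = P/(εσA) = 2.29/(0.23·5.67×10⁻⁸·0.1110) = 1.582×10⁹ K⁴.
T = (1.582×10⁹)^(1/4).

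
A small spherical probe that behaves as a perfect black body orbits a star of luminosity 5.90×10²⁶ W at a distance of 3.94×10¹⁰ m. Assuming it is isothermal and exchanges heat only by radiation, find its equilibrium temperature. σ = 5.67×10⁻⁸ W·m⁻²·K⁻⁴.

First find the stellar flux at distance d: S = L/(4πd²) = 5.90×10²⁶/(4π·(3.94×10¹⁰)²) = 30240 W/m².
For an isothermal sphere, absorbed (1−a)S·πr² = emitted σ·4πr²·T⁴, so T⁴ = (1−a)S/(4σ).
T⁴ = 1.00·30240/(4·5.67×10⁻⁸) = 1.334×10¹¹ K⁴.

T ≈ 604 K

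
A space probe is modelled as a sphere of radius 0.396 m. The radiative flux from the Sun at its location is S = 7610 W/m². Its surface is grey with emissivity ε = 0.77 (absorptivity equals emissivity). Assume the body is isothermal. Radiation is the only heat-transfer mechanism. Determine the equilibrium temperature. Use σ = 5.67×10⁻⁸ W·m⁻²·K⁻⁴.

T ≈ 428 K

At equilibrium, absorbed power = emitted power.
Absorbing cross-section = πr² = 0.4927 m²; emitting surface = 4πr² = 1.971 m² (ratio 4).
εS·A_cross = εσ·A_surf·T⁴  ⇒  T⁴ = S/(4σ)   (ε cancels).
T⁴ = 7610/(4·5.67×10⁻⁸) = 3.355×10¹⁰ K⁴.
T = (3.355×10¹⁰)^(1/4).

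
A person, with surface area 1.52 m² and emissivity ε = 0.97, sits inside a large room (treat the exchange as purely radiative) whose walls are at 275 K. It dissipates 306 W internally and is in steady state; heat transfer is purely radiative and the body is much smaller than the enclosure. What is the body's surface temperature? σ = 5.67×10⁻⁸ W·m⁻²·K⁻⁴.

T ≈ 311 K

For a small grey body in a large enclosure, net radiated power = εσA(T⁴ − T_w⁴).
Steady state: P = εσA(T⁴ − T_w⁴) with A = 1.52 m².
T⁴ = P/(εσA) + T_w⁴ = 306/(0.97·5.67×10⁻⁸·1.520) + (275)⁴
    = 3.660×10⁹ + 5.719×10⁹ = 9.379×10⁹ K⁴.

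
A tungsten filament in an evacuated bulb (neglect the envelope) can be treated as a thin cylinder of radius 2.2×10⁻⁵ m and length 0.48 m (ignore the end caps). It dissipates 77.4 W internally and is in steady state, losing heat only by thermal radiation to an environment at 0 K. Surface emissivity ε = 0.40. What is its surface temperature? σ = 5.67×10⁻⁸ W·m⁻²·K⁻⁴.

Steady state: internal power = radiated power, P = εσA T⁴.
Radiating area A = 2πrL = 6.635×10⁻⁵ m².
T⁴ = P/(εσA) = 77.4/(0.40·5.67×10⁻⁸·6.635×10⁻⁵) = 5.143×10¹³ K⁴.
T = (5.143×10¹³)^(1/4).

T ≈ 2680 K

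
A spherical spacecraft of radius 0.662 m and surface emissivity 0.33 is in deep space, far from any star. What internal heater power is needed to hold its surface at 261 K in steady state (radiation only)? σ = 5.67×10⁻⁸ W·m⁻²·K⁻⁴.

P ≈ 478 W

P = εσ·4πr²·T⁴.
4πr² = 5.507 m²; T⁴ = 4.640×10⁹ K⁴.
P = 0.33·5.67×10⁻⁸·5.507·4.640×10⁹.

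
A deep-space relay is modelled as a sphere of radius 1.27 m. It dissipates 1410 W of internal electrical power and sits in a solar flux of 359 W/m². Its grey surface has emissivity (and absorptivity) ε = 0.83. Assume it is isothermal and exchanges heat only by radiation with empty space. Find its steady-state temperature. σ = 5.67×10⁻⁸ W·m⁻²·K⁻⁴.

T ≈ 235 K

At steady state, absorbed solar power + internal power = radiated power.
Absorbed: α·S·A_cross = 0.83·359·5.067 = 1510 W (cross-section πr²).
Total input = 1510 + 1410 = 2920 W.
Radiated: εσ·A_surf·T⁴ with A_surf = 4πr² = 20.27 m².
T⁴ = 2920/(0.83·5.67×10⁻⁸·20.27) = 3.061×10⁹ K⁴.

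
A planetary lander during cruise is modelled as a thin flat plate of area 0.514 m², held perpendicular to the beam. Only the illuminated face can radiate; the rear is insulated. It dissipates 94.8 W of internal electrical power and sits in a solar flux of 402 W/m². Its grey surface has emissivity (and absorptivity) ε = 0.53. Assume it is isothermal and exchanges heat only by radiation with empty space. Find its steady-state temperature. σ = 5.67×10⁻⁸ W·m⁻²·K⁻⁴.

At steady state, absorbed solar power + internal power = radiated power.
Absorbed: α·S·A_cross = 0.53·402·0.5140 = 109.5 W (cross-section A).
Total input = 109.5 + 94.8 = 204.3 W.
Radiated: εσ·A_surf·T⁴ with A_surf = A = 0.5140 m².
T⁴ = 204.3/(0.53·5.67×10⁻⁸·0.5140) = 1.323×10¹⁰ K⁴.

T ≈ 339 K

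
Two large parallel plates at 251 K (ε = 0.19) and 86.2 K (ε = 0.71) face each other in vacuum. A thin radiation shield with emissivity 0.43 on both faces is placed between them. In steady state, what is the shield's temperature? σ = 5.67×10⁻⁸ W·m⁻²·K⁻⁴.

In steady state the net flux on the hot side equals that on the cold side.
σ(T₁⁴−T_s⁴)/D₁ = σ(T_s⁴−T₂⁴)/D₂, with D₁ = 1/ε₁+1/ε_s−1 = 6.589, D₂ = 1/ε_s+1/ε₂−1 = 2.734.
Solve for T_s⁴: T_s⁴ = (D₂·T₁⁴ + D₁·T₂⁴)/(D₁+D₂) = 1.203×10⁹ K⁴.

T_s ≈ 186 K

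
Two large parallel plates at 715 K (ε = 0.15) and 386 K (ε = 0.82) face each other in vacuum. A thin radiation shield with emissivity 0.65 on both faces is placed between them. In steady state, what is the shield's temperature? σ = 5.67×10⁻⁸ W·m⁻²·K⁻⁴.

T_s ≈ 513 K

In steady state the net flux on the hot side equals that on the cold side.
σ(T₁⁴−T_s⁴)/D₁ = σ(T_s⁴−T₂⁴)/D₂, with D₁ = 1/ε₁+1/ε_s−1 = 7.205, D₂ = 1/ε_s+1/ε₂−1 = 1.758.
Solve for T_s⁴: T_s⁴ = (D₂·T₁⁴ + D₁·T₂⁴)/(D₁+D₂) = 6.911×10¹⁰ K⁴.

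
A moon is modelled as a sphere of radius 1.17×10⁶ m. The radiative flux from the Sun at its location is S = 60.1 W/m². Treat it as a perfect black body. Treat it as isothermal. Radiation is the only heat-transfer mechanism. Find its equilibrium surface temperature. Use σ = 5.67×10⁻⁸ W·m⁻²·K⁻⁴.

At equilibrium, absorbed power = emitted power.
Absorbing cross-section = πr² = 4.301×10¹² m²; emitting surface = 4πr² = 1.720×10¹³ m² (ratio 4).
S·A_cross = εσ·A_surf·T⁴  ⇒  T⁴ = S/(4σ).
T⁴ = 1.00·60.1/(4·5.67×10⁻⁸) = 2.650×10⁸ K⁴.
T = (2.650×10⁸)^(1/4).

T ≈ 128 K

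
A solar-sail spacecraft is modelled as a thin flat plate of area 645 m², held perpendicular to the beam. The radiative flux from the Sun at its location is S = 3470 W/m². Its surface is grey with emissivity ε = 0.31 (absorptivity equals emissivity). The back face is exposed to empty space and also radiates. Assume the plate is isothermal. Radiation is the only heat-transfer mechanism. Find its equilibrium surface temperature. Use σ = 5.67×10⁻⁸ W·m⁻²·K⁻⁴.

T ≈ 418 K

At equilibrium, absorbed power = emitted power.
Absorbing cross-section = A = 645.0 m²; emitting surface = 2A = 1290 m² (ratio 2).
εS·A_cross = εσ·A_surf·T⁴  ⇒  T⁴ = S/(2σ)   (ε cancels).
T⁴ = 3470/(2·5.67×10⁻⁸) = 3.060×10¹⁰ K⁴.
T = (3.060×10¹⁰)^(1/4).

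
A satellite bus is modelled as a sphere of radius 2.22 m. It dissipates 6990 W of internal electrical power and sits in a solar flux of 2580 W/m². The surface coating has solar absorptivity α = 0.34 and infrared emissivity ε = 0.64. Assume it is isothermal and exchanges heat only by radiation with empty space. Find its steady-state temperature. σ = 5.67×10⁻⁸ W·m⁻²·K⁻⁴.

At steady state, absorbed solar power + internal power = radiated power.
Absorbed: α·S·A_cross = 0.34·2580·15.48 = 13580 W (cross-section πr²).
Total input = 13580 + 6990 = 20570 W.
Radiated: εσ·A_surf·T⁴ with A_surf = 4πr² = 61.93 m².
T⁴ = 20570/(0.64·5.67×10⁻⁸·61.93) = 9.154×10⁹ K⁴.

T ≈ 309 K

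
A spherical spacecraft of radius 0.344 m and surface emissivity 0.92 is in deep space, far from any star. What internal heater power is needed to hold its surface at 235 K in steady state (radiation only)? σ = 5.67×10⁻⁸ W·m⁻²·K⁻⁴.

P ≈ 237 W

P = εσ·4πr²·T⁴.
4πr² = 1.487 m²; T⁴ = 3.050×10⁹ K⁴.
P = 0.92·5.67×10⁻⁸·1.487·3.050×10⁹.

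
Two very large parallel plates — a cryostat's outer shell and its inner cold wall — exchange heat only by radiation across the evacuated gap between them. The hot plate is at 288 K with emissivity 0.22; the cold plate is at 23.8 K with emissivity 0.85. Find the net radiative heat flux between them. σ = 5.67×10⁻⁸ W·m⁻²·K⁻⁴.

q ≈ 82.6 W/m²

For two infinite grey parallel plates, q = σ(T₁⁴ − T₂⁴)/(1/ε₁ + 1/ε₂ − 1).
T₁⁴ − T₂⁴ = 6.880×10⁹ − 3.209×10⁵ = 6.879×10⁹ K⁴.
1/ε₁ + 1/ε₂ − 1 = 4.545 + 1.176 − 1 = 4.722.
q = 5.67×10⁻⁸ × 6.879×10⁹ / 4.722.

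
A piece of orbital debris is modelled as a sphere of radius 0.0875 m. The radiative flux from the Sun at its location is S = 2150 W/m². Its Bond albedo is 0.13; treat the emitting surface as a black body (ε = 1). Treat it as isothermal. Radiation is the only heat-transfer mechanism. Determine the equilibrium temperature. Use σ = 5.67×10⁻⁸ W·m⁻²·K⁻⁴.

T ≈ 301 K

At equilibrium, absorbed power = emitted power.
Absorbing cross-section = πr² = 0.02405 m²; emitting surface = 4πr² = 0.09621 m² (ratio 4).
(1−a)S·A_cross = εσ·A_surf·T⁴  ⇒  T⁴ = (1−a)S/(4σ).
T⁴ = 0.870·2150/(4·5.67×10⁻⁸) = 8.247×10⁹ K⁴.
T = (8.247×10⁹)^(1/4).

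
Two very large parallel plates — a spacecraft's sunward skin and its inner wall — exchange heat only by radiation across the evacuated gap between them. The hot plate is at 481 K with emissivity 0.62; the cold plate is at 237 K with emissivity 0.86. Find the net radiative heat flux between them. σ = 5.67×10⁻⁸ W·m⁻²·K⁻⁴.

q ≈ 1610 W/m²

For two infinite grey parallel plates, q = σ(T₁⁴ − T₂⁴)/(1/ε₁ + 1/ε₂ − 1).
T₁⁴ − T₂⁴ = 5.353×10¹⁰ − 3.155×10⁹ = 5.037×10¹⁰ K⁴.
1/ε₁ + 1/ε₂ − 1 = 1.613 + 1.163 − 1 = 1.776.
q = 5.67×10⁻⁸ × 5.037×10¹⁰ / 1.776.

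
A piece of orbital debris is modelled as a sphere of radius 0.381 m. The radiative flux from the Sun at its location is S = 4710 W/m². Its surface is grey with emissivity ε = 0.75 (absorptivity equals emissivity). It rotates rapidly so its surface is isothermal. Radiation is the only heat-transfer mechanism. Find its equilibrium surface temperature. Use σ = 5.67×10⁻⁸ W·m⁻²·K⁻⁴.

T ≈ 380 K

At equilibrium, absorbed power = emitted power.
Absorbing cross-section = πr² = 0.4560 m²; emitting surface = 4πr² = 1.824 m² (ratio 4).
εS·A_cross = εσ·A_surf·T⁴  ⇒  T⁴ = S/(4σ)   (ε cancels).
T⁴ = 4710/(4·5.67×10⁻⁸) = 2.077×10¹⁰ K⁴.
T = (2.077×10¹⁰)^(1/4).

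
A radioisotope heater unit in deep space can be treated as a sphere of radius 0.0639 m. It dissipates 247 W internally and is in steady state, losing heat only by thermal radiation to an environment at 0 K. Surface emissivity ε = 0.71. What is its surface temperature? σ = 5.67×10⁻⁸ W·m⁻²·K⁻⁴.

T ≈ 588 K

Steady state: internal power = radiated power, P = εσA T⁴.
Radiating area A = 4πr² = 0.05131 m².
T⁴ = P/(εσA) = 247/(0.71·5.67×10⁻⁸·0.05131) = 1.196×10¹¹ K⁴.
T = (1.196×10¹¹)^(1/4).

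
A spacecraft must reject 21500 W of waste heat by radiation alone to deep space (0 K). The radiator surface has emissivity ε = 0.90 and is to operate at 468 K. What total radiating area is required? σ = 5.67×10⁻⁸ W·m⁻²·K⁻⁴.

P = εσA T⁴ ⇒ A = P/(εσT⁴).
T⁴ = 4.797×10¹⁰ K⁴.
A = 21500/(0.90 × 5.67×10⁻⁸ × 4.797×10¹⁰).

A ≈ 8.78 m²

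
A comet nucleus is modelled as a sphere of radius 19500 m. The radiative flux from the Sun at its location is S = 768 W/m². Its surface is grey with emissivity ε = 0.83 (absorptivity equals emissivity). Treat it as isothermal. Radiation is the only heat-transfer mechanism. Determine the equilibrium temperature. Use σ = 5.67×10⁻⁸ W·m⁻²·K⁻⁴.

T ≈ 241 K

At equilibrium, absorbed power = emitted power.
Absorbing cross-section = πr² = 1.195×10⁹ m²; emitting surface = 4πr² = 4.778×10⁹ m² (ratio 4).
εS·A_cross = εσ·A_surf·T⁴  ⇒  T⁴ = S/(4σ)   (ε cancels).
T⁴ = 768/(4·5.67×10⁻⁸) = 3.386×10⁹ K⁴.
T = (3.386×10⁹)^(1/4).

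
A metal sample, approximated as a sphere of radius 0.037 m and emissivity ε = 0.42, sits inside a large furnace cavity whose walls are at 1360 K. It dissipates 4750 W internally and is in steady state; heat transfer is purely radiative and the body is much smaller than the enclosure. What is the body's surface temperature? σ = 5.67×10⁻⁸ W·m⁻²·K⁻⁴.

T ≈ 1970 K

For a small grey body in a large enclosure, net radiated power = εσA(T⁴ − T_w⁴).
Steady state: P = εσA(T⁴ − T_w⁴) with A = 4πr² = 0.01720 m².
T⁴ = P/(εσA) + T_w⁴ = 4750/(0.42·5.67×10⁻⁸·0.01720) + (1360)⁴
    = 1.159×10¹³ + 3.421×10¹² = 1.502×10¹³ K⁴.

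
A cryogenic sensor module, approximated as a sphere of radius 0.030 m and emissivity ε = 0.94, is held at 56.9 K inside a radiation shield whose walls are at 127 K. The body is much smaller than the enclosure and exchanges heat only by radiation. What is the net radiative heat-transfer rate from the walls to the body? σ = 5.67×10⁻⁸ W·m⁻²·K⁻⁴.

P_net ≈ 0.150 W

For a small grey body in a large enclosure: P_net = εσA(T_body⁴ − T_wall⁴).
A = 4πr² = 0.01131 m²; T_body⁴ − T_wall⁴ = 1.048×10⁷ − 2.601×10⁸ = -2.497×10⁸ K⁴.
|P_net| = 0.94·5.67×10⁻⁸·0.01131·2.497×10⁸.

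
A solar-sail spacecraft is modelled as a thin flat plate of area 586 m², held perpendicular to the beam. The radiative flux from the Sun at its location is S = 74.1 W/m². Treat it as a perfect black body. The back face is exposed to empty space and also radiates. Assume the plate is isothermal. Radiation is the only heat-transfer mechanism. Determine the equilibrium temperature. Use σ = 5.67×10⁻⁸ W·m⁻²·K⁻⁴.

At equilibrium, absorbed power = emitted power.
Absorbing cross-section = A = 586.0 m²; emitting surface = 2A = 1172 m² (ratio 2).
S·A_cross = εσ·A_surf·T⁴  ⇒  T⁴ = S/(2σ).
T⁴ = 1.00·74.1/(2·5.67×10⁻⁸) = 6.534×10⁸ K⁴.
T = (6.534×10⁸)^(1/4).

T ≈ 160 K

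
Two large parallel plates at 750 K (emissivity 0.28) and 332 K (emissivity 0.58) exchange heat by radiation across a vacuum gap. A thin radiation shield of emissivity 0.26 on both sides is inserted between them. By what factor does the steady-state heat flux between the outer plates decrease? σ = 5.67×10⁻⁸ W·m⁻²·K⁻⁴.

factor ≈ 2.56

Without shield: q₀ = σΔ(T⁴)/(1/ε₁+1/ε₂−1) with denominator 4.296.
With shield the two gaps are in series; the resistances add: (1/ε₁+1/ε_s−1)+(1/ε_s+1/ε₂−1) = 6.418+4.570 = 10.99.
Heat-flux ratio q₀/q = 10.99/4.296.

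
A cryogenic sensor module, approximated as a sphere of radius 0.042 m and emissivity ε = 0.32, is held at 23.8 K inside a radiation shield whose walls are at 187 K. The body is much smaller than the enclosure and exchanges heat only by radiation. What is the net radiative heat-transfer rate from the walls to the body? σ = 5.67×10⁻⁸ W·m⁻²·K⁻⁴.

P_net ≈ 0.492 W

For a small grey body in a large enclosure: P_net = εσA(T_body⁴ − T_wall⁴).
A = 4πr² = 0.02217 m²; T_body⁴ − T_wall⁴ = 3.209×10⁵ − 1.223×10⁹ = -1.223×10⁹ K⁴.
|P_net| = 0.32·5.67×10⁻⁸·0.02217·1.223×10⁹.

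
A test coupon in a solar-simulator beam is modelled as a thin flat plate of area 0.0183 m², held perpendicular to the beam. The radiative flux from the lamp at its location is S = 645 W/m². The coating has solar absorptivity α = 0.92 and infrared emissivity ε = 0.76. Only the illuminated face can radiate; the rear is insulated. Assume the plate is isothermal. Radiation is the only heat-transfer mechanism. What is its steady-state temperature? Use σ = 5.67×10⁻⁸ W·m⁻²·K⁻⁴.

At equilibrium, absorbed power = emitted power.
Absorbing cross-section = A = 0.01830 m²; emitting surface = A = 0.01830 m² (ratio 1).
αS·A_cross = εσ·A_surf·T⁴  ⇒  T⁴ = αS/(ε·1σ).
T⁴ = 0.920·645/(0.76·1·5.67×10⁻⁸) = 1.377×10¹⁰ K⁴.
T = (1.377×10¹⁰)^(1/4).

T ≈ 343 K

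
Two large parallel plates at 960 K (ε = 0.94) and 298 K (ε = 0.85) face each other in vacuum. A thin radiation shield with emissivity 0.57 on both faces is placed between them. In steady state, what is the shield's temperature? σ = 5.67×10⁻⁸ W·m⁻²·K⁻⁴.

In steady state the net flux on the hot side equals that on the cold side.
σ(T₁⁴−T_s⁴)/D₁ = σ(T_s⁴−T₂⁴)/D₂, with D₁ = 1/ε₁+1/ε_s−1 = 1.818, D₂ = 1/ε_s+1/ε₂−1 = 1.931.
Solve for T_s⁴: T_s⁴ = (D₂·T₁⁴ + D₁·T₂⁴)/(D₁+D₂) = 4.413×10¹¹ K⁴.

T_s ≈ 815 K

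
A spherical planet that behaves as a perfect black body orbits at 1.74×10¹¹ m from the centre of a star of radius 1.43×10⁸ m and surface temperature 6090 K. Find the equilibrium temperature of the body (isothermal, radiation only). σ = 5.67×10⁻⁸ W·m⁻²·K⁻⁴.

The star's surface emits σT_*⁴; at distance d the flux is S = σT_*⁴(R_*/d)².
S = 5.67×10⁻⁸·(6090)⁴·(1.43×10⁸/1.74×10¹¹)² = 52.68 W/m².
For an isothermal sphere T⁴ = (1−a)S/(4σ) = 2.323×10⁸ K⁴.

T ≈ 123 K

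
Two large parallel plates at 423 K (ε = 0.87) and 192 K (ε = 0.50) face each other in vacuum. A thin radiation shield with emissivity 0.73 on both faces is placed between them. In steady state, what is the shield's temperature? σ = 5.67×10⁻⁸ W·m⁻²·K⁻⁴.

T_s ≈ 376 K

In steady state the net flux on the hot side equals that on the cold side.
σ(T₁⁴−T_s⁴)/D₁ = σ(T_s⁴−T₂⁴)/D₂, with D₁ = 1/ε₁+1/ε_s−1 = 1.519, D₂ = 1/ε_s+1/ε₂−1 = 2.370.
Solve for T_s⁴: T_s⁴ = (D₂·T₁⁴ + D₁·T₂⁴)/(D₁+D₂) = 2.004×10¹⁰ K⁴.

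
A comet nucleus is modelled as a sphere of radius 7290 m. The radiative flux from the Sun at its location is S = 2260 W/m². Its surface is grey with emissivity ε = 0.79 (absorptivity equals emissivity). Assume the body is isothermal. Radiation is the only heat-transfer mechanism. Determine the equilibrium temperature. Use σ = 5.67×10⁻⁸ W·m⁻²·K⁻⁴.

T ≈ 316 K

At equilibrium, absorbed power = emitted power.
Absorbing cross-section = πr² = 1.670×10⁸ m²; emitting surface = 4πr² = 6.678×10⁸ m² (ratio 4).
εS·A_cross = εσ·A_surf·T⁴  ⇒  T⁴ = S/(4σ)   (ε cancels).
T⁴ = 2260/(4·5.67×10⁻⁸) = 9.965×10⁹ K⁴.
T = (9.965×10⁹)^(1/4).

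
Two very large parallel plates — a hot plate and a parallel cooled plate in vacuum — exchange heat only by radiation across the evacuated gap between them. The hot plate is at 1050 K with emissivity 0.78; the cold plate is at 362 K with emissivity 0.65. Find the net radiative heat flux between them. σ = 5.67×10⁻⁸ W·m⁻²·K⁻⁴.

q ≈ 37300 W/m²

For two infinite grey parallel plates, q = σ(T₁⁴ − T₂⁴)/(1/ε₁ + 1/ε₂ − 1).
T₁⁴ − T₂⁴ = 1.216×10¹² − 1.717×10¹⁰ = 1.198×10¹² K⁴.
1/ε₁ + 1/ε₂ − 1 = 1.282 + 1.538 − 1 = 1.821.
q = 5.67×10⁻⁸ × 1.198×10¹² / 1.821.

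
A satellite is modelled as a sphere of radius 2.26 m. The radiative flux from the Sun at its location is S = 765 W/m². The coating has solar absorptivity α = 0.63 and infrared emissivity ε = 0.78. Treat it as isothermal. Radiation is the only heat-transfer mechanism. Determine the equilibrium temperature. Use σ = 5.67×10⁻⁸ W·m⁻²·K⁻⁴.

At equilibrium, absorbed power = emitted power.
Absorbing cross-section = πr² = 16.05 m²; emitting surface = 4πr² = 64.18 m² (ratio 4).
αS·A_cross = εσ·A_surf·T⁴  ⇒  T⁴ = αS/(ε·4σ).
T⁴ = 0.630·765/(0.78·4·5.67×10⁻⁸) = 2.724×10⁹ K⁴.
T = (2.724×10⁹)^(1/4).

T ≈ 228 K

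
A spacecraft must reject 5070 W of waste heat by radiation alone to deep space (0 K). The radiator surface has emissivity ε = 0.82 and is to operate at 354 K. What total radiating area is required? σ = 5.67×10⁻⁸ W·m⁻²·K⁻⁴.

A ≈ 6.94 m²

P = εσA T⁴ ⇒ A = P/(εσT⁴).
T⁴ = 1.570×10¹⁰ K⁴.
A = 5070/(0.82 × 5.67×10⁻⁸ × 1.570×10¹⁰).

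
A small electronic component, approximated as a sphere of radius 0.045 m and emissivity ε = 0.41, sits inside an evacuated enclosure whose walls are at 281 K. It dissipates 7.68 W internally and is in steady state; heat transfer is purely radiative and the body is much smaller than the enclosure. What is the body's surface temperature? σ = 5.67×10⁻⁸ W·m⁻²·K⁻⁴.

For a small grey body in a large enclosure, net radiated power = εσA(T⁴ − T_w⁴).
Steady state: P = εσA(T⁴ − T_w⁴) with A = 4πr² = 0.02545 m².
T⁴ = P/(εσA) + T_w⁴ = 7.68/(0.41·5.67×10⁻⁸·0.02545) + (281)⁴
    = 1.298×10¹⁰ + 6.235×10⁹ = 1.922×10¹⁰ K⁴.

T ≈ 372 K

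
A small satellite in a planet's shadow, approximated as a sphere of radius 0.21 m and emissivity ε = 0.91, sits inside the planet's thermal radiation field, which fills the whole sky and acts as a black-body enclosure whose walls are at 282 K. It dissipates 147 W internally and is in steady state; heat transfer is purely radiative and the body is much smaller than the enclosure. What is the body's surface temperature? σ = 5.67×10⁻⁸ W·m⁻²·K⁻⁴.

T ≈ 327 K

For a small grey body in a large enclosure, net radiated power = εσA(T⁴ − T_w⁴).
Steady state: P = εσA(T⁴ − T_w⁴) with A = 4πr² = 0.5542 m².
T⁴ = P/(εσA) + T_w⁴ = 147/(0.91·5.67×10⁻⁸·0.5542) + (282)⁴
    = 5.141×10⁹ + 6.324×10⁹ = 1.147×10¹⁰ K⁴.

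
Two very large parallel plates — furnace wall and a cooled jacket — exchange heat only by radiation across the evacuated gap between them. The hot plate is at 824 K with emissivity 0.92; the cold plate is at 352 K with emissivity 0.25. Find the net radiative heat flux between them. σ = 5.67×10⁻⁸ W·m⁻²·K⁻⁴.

q ≈ 6180 W/m²

For two infinite grey parallel plates, q = σ(T₁⁴ − T₂⁴)/(1/ε₁ + 1/ε₂ − 1).
T₁⁴ − T₂⁴ = 4.610×10¹¹ − 1.535×10¹⁰ = 4.457×10¹¹ K⁴.
1/ε₁ + 1/ε₂ − 1 = 1.087 + 4.000 − 1 = 4.087.
q = 5.67×10⁻⁸ × 4.457×10¹¹ / 4.087.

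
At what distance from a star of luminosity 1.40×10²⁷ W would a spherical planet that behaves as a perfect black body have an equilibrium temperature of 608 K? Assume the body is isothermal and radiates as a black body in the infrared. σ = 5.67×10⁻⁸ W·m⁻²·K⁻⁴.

d ≈ 6.00×10¹⁰ m

For an isothermal black-emitting sphere, (1−a)S·πr² = σ·4πr²·T⁴ ⇒ S = 4σT⁴/(1−a).
S = 4·5.67×10⁻⁸·(608)⁴/1.00 = 30990 W/m².
Flux falls as S = L/(4πd²), so d = √(L/(4πS)) = √(1.40×10²⁷/(4π·30990)).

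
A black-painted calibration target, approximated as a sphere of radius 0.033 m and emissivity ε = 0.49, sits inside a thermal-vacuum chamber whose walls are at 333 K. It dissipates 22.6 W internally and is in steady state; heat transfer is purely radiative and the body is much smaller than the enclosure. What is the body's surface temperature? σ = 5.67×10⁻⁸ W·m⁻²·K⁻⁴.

For a small grey body in a large enclosure, net radiated power = εσA(T⁴ − T_w⁴).
Steady state: P = εσA(T⁴ − T_w⁴) with A = 4πr² = 0.01368 m².
T⁴ = P/(εσA) + T_w⁴ = 22.6/(0.49·5.67×10⁻⁸·0.01368) + (333)⁴
    = 5.944×10¹⁰ + 1.230×10¹⁰ = 7.174×10¹⁰ K⁴.

T ≈ 518 K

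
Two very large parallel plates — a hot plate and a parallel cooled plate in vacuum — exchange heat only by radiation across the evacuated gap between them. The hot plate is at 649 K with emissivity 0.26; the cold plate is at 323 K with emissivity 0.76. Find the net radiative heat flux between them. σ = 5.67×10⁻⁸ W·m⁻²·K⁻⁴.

For two infinite grey parallel plates, q = σ(T₁⁴ − T₂⁴)/(1/ε₁ + 1/ε₂ − 1).
T₁⁴ − T₂⁴ = 1.774×10¹¹ − 1.088×10¹⁰ = 1.665×10¹¹ K⁴.
1/ε₁ + 1/ε₂ − 1 = 3.846 + 1.316 − 1 = 4.162.
q = 5.67×10⁻⁸ × 1.665×10¹¹ / 4.162.

q ≈ 2270 W/m²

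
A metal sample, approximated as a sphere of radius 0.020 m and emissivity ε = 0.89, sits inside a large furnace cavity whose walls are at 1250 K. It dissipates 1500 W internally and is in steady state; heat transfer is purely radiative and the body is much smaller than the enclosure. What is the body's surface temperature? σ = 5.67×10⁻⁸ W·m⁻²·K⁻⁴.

For a small grey body in a large enclosure, net radiated power = εσA(T⁴ − T_w⁴).
Steady state: P = εσA(T⁴ − T_w⁴) with A = 4πr² = 0.005027 m².
T⁴ = P/(εσA) + T_w⁴ = 1500/(0.89·5.67×10⁻⁸·0.005027) + (1250)⁴
    = 5.914×10¹² + 2.441×10¹² = 8.355×10¹² K⁴.

T ≈ 1700 K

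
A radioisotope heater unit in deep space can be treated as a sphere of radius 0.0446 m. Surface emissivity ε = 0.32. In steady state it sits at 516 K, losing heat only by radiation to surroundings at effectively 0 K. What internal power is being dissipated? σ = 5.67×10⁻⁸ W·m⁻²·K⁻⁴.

Steady state: P = εσA T⁴.
A = 4πr² = 0.02500 m²; T⁴ = (516)⁴ = 7.089×10¹⁰ K⁴.
P = 0.32 × 5.67×10⁻⁸ × 0.02500 × 7.089×10¹⁰.

P ≈ 32.2 W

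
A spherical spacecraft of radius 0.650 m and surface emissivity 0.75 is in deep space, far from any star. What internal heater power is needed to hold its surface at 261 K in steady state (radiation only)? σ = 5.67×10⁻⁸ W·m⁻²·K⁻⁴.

P = εσ·4πr²·T⁴.
4πr² = 5.309 m²; T⁴ = 4.640×10⁹ K⁴.
P = 0.75·5.67×10⁻⁸·5.309·4.640×10⁹.

P ≈ 1050 W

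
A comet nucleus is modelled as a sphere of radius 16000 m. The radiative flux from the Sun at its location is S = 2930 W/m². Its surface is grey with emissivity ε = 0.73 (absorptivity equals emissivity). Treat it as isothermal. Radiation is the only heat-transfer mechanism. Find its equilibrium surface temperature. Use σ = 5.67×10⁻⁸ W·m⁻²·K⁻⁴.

T ≈ 337 K

At equilibrium, absorbed power = emitted power.
Absorbing cross-section = πr² = 8.042×10⁸ m²; emitting surface = 4πr² = 3.217×10⁹ m² (ratio 4).
εS·A_cross = εσ·A_surf·T⁴  ⇒  T⁴ = S/(4σ)   (ε cancels).
T⁴ = 2930/(4·5.67×10⁻⁸) = 1.292×10¹⁰ K⁴.
T = (1.292×10¹⁰)^(1/4).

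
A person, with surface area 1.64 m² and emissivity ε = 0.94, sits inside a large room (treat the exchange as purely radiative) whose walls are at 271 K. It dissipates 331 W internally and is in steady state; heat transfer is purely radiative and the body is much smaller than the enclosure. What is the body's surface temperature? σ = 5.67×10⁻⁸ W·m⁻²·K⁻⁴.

For a small grey body in a large enclosure, net radiated power = εσA(T⁴ − T_w⁴).
Steady state: P = εσA(T⁴ − T_w⁴) with A = 1.64 m².
T⁴ = P/(εσA) + T_w⁴ = 331/(0.94·5.67×10⁻⁸·1.640) + (271)⁴
    = 3.787×10⁹ + 5.394×10⁹ = 9.180×10⁹ K⁴.

T ≈ 310 K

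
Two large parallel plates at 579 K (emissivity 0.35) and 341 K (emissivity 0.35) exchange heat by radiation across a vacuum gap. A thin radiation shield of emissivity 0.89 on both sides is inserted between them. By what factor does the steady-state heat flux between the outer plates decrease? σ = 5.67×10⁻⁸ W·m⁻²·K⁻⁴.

Without shield: q₀ = σΔ(T⁴)/(1/ε₁+1/ε₂−1) with denominator 4.714.
With shield the two gaps are in series; the resistances add: (1/ε₁+1/ε_s−1)+(1/ε_s+1/ε₂−1) = 2.981+2.981 = 5.961.
Heat-flux ratio q₀/q = 5.961/4.714.

factor ≈ 1.26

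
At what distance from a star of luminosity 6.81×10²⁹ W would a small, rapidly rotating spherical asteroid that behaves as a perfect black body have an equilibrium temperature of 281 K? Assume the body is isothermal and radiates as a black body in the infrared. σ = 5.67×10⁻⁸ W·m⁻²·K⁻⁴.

d ≈ 6.19×10¹² m

For an isothermal black-emitting sphere, (1−a)S·πr² = σ·4πr²·T⁴ ⇒ S = 4σT⁴/(1−a).
S = 4·5.67×10⁻⁸·(281)⁴/1.00 = 1414 W/m².
Flux falls as S = L/(4πd²), so d = √(L/(4πS)) = √(6.81×10²⁹/(4π·1414)).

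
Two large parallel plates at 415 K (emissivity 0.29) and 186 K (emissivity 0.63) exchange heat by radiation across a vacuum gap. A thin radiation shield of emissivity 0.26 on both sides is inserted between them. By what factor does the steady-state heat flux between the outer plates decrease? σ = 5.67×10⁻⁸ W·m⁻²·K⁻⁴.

Without shield: q₀ = σΔ(T⁴)/(1/ε₁+1/ε₂−1) with denominator 4.036.
With shield the two gaps are in series; the resistances add: (1/ε₁+1/ε_s−1)+(1/ε_s+1/ε₂−1) = 6.294+4.433 = 10.73.
Heat-flux ratio q₀/q = 10.73/4.036.

factor ≈ 2.66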